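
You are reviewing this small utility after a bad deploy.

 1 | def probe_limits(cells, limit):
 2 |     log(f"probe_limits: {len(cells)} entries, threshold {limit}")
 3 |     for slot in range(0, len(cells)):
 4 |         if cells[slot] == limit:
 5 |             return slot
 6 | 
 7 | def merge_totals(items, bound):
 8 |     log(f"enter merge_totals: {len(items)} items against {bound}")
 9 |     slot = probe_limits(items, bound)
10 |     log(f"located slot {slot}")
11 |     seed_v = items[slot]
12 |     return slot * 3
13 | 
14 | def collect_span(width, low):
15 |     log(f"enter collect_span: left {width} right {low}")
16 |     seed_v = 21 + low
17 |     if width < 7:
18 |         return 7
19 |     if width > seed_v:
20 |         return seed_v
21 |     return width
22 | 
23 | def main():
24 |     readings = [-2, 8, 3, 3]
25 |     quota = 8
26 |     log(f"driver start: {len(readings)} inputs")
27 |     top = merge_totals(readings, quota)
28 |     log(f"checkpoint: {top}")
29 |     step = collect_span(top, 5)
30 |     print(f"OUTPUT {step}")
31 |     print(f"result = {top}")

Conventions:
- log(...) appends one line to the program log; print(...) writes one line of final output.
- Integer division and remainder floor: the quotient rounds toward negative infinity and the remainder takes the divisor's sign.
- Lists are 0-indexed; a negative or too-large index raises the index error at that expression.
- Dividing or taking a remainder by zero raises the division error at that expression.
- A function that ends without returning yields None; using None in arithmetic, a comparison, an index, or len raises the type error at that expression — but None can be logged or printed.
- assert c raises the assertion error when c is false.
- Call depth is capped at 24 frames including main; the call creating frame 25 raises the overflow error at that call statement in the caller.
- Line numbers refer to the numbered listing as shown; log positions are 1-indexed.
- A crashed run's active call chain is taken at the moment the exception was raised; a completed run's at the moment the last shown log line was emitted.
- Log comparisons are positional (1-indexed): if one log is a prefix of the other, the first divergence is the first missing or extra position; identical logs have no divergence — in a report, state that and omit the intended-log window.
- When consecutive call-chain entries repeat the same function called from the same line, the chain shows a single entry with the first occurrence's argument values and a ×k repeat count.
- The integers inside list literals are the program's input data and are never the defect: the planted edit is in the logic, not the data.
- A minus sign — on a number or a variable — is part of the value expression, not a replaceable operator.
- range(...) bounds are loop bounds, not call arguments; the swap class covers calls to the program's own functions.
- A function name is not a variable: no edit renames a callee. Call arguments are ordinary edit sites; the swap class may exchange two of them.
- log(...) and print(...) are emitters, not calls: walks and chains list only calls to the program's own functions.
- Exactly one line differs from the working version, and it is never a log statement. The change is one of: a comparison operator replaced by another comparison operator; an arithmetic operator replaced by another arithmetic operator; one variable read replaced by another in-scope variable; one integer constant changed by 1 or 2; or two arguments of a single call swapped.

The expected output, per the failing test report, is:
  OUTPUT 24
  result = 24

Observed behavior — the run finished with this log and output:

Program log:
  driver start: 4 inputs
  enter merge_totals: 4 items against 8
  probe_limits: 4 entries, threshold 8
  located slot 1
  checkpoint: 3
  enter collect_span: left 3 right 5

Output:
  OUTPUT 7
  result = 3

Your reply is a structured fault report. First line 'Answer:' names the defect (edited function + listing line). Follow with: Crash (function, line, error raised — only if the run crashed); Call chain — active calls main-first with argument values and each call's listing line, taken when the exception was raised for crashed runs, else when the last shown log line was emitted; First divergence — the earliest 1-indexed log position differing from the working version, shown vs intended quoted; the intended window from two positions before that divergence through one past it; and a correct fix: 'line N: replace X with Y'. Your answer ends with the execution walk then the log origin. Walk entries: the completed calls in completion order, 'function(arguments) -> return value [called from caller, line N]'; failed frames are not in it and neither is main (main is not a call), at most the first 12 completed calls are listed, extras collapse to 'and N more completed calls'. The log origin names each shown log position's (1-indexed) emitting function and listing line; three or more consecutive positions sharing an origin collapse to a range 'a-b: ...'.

Answer: the defect is in merge_totals at line 12.
Key fact: Position 5 is the first bad log line: 'checkpoint: 3' should read 'checkpoint: 24'.
Call chain: main -> collect_span(3, 5) (called at line 29).
First divergence: position 5; shown 'checkpoint: 3' vs intended 'checkpoint: 24'.
Intended log window:
  3: probe_limits: 4 entries, threshold 8
  4: located slot 1
  5: checkpoint: 24
  6: enter collect_span: left 24 right 5
Execution walk:
  probe_limits([-2, 8, 3, 3], 8) -> 1  [called from merge_totals, line 9]
  merge_totals([-2, 8, 3, 3], 8) -> 3  [called from main, line 27]
  collect_span(3, 5) -> 7  [called from main, line 29]
Log line origins:
  1: from main, line 26
  2: from merge_totals, line 8
  3: from probe_limits, line 2
  4: from merge_totals, line 10
  5: from main, line 28
  6: from collect_span, line 15
A correct fix: line 12: replace `slot` with `seed_v`.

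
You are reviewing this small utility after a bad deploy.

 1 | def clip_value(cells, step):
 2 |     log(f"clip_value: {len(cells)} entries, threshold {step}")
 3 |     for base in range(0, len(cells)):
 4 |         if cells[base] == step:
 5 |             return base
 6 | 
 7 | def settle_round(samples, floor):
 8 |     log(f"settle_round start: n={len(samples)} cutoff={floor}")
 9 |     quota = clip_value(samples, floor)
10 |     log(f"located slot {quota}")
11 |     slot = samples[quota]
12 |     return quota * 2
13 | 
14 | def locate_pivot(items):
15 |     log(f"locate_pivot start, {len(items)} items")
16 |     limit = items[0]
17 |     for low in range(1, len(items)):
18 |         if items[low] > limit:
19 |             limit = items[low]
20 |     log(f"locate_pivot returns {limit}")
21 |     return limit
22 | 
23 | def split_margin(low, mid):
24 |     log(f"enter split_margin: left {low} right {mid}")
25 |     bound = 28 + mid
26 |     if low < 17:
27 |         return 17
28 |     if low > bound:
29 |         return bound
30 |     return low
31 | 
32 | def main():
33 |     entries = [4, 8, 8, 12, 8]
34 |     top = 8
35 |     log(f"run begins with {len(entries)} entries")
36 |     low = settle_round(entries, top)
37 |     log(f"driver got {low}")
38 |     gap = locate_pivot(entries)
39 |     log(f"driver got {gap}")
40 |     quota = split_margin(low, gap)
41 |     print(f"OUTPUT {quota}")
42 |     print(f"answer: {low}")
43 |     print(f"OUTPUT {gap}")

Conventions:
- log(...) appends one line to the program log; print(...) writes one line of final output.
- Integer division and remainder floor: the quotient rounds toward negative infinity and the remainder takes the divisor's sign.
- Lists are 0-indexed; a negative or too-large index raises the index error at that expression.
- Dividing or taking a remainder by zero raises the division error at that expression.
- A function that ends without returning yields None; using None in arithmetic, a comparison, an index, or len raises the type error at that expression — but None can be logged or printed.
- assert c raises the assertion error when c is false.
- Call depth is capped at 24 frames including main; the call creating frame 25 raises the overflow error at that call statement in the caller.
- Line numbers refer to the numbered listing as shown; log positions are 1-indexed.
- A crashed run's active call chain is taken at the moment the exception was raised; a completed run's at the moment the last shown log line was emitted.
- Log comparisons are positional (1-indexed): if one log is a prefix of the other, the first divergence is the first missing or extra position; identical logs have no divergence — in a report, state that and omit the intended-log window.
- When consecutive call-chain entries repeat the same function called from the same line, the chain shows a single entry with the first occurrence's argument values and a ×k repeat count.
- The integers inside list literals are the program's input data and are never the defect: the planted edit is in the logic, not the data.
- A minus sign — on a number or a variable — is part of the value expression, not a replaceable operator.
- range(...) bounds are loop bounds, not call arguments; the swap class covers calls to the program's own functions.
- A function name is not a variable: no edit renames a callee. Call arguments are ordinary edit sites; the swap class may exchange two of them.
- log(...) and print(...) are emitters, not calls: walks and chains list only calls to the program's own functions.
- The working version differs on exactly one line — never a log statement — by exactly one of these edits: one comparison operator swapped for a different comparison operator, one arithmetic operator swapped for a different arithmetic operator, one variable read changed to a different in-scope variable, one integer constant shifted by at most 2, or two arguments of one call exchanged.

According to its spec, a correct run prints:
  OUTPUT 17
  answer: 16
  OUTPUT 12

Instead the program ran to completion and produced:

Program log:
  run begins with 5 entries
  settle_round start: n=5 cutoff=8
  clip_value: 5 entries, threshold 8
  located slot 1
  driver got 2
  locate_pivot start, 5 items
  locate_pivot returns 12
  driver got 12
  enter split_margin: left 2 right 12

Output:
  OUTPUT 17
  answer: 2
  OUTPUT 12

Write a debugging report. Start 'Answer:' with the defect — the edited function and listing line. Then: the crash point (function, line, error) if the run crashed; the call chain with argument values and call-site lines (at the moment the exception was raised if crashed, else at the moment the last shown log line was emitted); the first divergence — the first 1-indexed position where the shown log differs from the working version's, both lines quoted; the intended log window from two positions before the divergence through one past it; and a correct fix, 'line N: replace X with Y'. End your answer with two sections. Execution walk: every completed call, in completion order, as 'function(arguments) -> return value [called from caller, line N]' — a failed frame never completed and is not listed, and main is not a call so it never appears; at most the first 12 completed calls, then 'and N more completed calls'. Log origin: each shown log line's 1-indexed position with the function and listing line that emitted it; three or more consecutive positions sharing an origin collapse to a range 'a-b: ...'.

Answer: the defect is in settle_round at line 12.
The tell: At log position 5 the runs split — shown 'driver got 2', but the working version logs 'driver got 16'.
Call chain: main -> split_margin(2, 12) (called at line 40).
First divergence: position 5; shown 'driver got 2' vs intended 'driver got 16'.
Intended log window:
  3: clip_value: 5 entries, threshold 8
  4: located slot 1
  5: driver got 16
  6: locate_pivot start, 5 items
Execution walk:
  clip_value([4, 8, 8, 12, 8], 8) -> 1  [called from settle_round, line 9]
  settle_round([4, 8, 8, 12, 8], 8) -> 2  [called from main, line 36]
  locate_pivot([4, 8, 8, 12, 8]) -> 12  [called from main, line 38]
  split_margin(2, 12) -> 17  [called from main, line 40]
Log origins:
  1: emitted by main (line 35)
  2: emitted by settle_round (line 8)
  3: emitted by clip_value (line 2)
  4: emitted by settle_round (line 10)
  5: emitted by main (line 37)
  6: emitted by locate_pivot (line 15)
  7: emitted by locate_pivot (line 20)
  8: emitted by main (line 39)
  9: emitted by split_margin (line 24)
A correct fix: line 12: replace `quota` with `slot`.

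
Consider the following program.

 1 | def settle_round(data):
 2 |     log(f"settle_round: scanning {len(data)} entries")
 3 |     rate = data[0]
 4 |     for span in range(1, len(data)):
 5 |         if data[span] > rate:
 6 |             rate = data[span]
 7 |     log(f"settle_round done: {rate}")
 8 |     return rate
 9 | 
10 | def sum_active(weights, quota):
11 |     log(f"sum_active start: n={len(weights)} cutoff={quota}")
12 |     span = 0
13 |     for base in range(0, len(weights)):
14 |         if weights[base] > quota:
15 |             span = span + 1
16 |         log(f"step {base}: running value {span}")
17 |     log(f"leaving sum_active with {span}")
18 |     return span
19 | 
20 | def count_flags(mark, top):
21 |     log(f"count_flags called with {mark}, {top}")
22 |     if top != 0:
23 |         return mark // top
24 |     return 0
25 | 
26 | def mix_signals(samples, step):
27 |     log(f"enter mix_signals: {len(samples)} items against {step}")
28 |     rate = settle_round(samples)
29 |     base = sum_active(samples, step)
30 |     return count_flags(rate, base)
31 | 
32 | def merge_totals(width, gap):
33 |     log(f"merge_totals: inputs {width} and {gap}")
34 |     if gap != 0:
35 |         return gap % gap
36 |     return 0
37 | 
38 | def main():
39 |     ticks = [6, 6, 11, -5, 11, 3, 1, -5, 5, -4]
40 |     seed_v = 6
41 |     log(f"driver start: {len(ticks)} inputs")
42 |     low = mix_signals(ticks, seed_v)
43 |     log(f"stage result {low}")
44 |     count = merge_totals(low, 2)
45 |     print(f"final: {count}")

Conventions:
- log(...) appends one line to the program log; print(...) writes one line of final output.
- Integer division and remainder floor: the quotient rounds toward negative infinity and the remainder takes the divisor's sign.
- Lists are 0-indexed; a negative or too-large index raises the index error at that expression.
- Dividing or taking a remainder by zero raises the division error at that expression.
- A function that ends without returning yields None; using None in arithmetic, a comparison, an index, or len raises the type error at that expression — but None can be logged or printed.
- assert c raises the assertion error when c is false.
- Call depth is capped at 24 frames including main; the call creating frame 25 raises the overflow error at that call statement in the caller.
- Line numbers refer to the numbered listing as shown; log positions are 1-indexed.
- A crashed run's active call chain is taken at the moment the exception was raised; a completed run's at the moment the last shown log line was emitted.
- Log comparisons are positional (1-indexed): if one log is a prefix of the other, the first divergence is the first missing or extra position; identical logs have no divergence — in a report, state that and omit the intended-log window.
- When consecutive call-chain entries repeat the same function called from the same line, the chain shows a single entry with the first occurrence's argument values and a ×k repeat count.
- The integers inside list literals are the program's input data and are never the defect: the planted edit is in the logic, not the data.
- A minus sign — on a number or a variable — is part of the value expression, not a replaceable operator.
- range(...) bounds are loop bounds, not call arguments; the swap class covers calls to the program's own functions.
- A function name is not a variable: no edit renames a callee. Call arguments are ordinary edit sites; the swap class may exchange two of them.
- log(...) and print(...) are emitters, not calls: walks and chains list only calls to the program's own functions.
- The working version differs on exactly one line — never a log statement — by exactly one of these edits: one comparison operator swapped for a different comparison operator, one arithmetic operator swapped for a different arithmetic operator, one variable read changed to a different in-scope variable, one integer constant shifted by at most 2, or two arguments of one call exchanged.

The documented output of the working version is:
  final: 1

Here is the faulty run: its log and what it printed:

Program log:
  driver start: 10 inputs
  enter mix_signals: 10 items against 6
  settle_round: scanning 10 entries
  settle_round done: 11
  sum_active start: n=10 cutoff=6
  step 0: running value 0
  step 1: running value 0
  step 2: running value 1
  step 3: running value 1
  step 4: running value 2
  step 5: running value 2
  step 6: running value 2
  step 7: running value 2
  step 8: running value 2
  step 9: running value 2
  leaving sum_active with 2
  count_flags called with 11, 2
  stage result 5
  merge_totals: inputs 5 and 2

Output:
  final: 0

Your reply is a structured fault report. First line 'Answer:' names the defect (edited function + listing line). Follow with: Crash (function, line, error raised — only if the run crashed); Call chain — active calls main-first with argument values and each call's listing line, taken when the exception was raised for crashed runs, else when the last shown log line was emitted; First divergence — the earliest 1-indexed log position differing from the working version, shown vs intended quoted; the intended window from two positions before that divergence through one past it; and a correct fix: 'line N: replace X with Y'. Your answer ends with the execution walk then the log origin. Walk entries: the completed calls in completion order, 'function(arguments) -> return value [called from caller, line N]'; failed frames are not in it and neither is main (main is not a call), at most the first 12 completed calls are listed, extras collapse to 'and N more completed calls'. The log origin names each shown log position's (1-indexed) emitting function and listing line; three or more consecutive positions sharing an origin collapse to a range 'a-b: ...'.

Answer: the defect is in merge_totals at line 35.
Core observation: The logs agree in full; only the final output differs.
Call chain: main -> merge_totals(5, 2) (called at line 44).
First divergence: none; the two logs match at every position.
Execution walk:
  settle_round([6, 6, 11, -5, 11, 3, 1, -5, 5, -4]) -> 11  [called from mix_signals, line 28]
  sum_active([6, 6, 11, -5, 11, 3, 1, -5, 5, -4], 6) -> 2  [called from mix_signals, line 29]
  count_flags(11, 2) -> 5  [called from mix_signals, line 30]
  mix_signals([6, 6, 11, -5, 11, 3, 1, -5, 5, -4], 6) -> 5  [called from main, line 42]
  merge_totals(5, 2) -> 0  [called from main, line 44]
Log origins:
  1: logged in main at line 41
  2: logged in mix_signals at line 27
  3: logged in settle_round at line 2
  4: logged in settle_round at line 7
  5: logged in sum_active at line 11
  6-15: logged in sum_active at line 16
  16: logged in sum_active at line 17
  17: logged in count_flags at line 21
  18: logged in main at line 43
  19: logged in merge_totals at line 33
A correct fix: line 35: replace `gap % gap` with `width % gap`.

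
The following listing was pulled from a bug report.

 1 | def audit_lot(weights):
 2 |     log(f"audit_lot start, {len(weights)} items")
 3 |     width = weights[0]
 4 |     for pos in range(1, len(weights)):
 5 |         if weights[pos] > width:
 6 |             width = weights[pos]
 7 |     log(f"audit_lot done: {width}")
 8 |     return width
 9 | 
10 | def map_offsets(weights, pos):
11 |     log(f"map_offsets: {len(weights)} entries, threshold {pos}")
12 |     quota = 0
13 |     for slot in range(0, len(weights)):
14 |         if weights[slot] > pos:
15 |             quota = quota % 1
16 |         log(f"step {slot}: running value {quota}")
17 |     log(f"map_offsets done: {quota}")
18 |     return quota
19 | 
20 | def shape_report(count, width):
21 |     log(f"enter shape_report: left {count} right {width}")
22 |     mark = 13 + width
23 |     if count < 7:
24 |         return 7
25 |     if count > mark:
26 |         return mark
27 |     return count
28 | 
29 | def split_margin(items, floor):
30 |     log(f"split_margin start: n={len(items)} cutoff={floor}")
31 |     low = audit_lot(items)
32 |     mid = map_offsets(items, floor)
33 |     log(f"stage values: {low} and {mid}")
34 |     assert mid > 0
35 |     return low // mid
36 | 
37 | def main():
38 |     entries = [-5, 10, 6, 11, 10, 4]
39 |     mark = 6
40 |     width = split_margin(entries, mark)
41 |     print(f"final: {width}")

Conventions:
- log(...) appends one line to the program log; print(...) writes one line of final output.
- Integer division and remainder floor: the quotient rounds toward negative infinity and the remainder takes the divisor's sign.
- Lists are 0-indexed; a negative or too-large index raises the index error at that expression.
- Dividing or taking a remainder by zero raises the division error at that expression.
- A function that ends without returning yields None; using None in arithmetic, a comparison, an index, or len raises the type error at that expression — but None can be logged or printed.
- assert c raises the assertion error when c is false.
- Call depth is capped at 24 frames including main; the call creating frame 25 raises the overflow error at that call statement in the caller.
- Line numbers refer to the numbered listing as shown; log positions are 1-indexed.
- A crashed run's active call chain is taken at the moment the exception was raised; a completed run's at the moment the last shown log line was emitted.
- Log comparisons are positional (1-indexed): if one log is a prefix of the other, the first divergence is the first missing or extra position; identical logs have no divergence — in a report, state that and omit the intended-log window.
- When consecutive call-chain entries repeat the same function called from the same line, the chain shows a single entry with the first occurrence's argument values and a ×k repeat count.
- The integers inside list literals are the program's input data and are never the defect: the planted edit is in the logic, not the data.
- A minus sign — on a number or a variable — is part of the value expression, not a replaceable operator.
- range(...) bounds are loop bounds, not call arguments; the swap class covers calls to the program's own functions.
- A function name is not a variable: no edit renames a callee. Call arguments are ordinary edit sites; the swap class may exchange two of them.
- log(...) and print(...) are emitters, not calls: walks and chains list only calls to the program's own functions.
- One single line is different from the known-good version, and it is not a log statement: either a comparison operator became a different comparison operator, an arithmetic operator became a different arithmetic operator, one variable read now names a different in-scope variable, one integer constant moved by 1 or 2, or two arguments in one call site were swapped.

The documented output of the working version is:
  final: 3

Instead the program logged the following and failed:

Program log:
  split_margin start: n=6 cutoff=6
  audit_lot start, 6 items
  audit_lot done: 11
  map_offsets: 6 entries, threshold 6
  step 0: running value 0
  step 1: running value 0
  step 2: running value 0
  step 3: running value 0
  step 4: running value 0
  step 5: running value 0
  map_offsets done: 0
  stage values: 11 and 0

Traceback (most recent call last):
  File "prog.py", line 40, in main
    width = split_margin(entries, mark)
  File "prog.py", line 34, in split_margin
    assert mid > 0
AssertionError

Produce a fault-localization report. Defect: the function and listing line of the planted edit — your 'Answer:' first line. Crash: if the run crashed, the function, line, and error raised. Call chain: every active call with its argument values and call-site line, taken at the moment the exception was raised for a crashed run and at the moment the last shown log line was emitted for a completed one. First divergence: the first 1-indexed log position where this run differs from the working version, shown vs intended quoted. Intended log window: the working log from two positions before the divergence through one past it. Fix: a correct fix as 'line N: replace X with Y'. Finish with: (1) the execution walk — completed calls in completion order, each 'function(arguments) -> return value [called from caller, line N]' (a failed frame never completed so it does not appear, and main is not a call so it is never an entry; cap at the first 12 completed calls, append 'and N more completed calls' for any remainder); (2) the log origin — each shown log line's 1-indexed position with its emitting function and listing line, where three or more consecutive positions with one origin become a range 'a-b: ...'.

Answer: the defect is in map_offsets at line 15.
Key observation: The log first diverges at position 6: the faulty run prints 'step 1: running value 0' where the working version prints 'step 1: running value 1'.
Crash: split_margin, line 34, AssertionError.
Call chain: main -> split_margin([-5, 10, 6, 11, 10, 4], 6) (called at line 40).
First divergence: position 6 — shown 'step 1: running value 0', intended 'step 1: running value 1'.
Intended log window:
  4: map_offsets: 6 entries, threshold 6
  5: step 0: running value 0
  6: step 1: running value 1
  7: step 2: running value 1
Execution walk:
  audit_lot([-5, 10, 6, 11, 10, 4]) -> 11  [called from split_margin, line 31]
  map_offsets([-5, 10, 6, 11, 10, 4], 6) -> 0  [called from split_margin, line 32]
Log origins:
  1: emitted by split_margin (line 30)
  2: emitted by audit_lot (line 2)
  3: emitted by audit_lot (line 7)
  4: emitted by map_offsets (line 11)
  5-10: emitted by map_offsets (line 16)
  11: emitted by map_offsets (line 17)
  12: emitted by split_margin (line 33)
A correct fix: line 15: replace `%` with `+`.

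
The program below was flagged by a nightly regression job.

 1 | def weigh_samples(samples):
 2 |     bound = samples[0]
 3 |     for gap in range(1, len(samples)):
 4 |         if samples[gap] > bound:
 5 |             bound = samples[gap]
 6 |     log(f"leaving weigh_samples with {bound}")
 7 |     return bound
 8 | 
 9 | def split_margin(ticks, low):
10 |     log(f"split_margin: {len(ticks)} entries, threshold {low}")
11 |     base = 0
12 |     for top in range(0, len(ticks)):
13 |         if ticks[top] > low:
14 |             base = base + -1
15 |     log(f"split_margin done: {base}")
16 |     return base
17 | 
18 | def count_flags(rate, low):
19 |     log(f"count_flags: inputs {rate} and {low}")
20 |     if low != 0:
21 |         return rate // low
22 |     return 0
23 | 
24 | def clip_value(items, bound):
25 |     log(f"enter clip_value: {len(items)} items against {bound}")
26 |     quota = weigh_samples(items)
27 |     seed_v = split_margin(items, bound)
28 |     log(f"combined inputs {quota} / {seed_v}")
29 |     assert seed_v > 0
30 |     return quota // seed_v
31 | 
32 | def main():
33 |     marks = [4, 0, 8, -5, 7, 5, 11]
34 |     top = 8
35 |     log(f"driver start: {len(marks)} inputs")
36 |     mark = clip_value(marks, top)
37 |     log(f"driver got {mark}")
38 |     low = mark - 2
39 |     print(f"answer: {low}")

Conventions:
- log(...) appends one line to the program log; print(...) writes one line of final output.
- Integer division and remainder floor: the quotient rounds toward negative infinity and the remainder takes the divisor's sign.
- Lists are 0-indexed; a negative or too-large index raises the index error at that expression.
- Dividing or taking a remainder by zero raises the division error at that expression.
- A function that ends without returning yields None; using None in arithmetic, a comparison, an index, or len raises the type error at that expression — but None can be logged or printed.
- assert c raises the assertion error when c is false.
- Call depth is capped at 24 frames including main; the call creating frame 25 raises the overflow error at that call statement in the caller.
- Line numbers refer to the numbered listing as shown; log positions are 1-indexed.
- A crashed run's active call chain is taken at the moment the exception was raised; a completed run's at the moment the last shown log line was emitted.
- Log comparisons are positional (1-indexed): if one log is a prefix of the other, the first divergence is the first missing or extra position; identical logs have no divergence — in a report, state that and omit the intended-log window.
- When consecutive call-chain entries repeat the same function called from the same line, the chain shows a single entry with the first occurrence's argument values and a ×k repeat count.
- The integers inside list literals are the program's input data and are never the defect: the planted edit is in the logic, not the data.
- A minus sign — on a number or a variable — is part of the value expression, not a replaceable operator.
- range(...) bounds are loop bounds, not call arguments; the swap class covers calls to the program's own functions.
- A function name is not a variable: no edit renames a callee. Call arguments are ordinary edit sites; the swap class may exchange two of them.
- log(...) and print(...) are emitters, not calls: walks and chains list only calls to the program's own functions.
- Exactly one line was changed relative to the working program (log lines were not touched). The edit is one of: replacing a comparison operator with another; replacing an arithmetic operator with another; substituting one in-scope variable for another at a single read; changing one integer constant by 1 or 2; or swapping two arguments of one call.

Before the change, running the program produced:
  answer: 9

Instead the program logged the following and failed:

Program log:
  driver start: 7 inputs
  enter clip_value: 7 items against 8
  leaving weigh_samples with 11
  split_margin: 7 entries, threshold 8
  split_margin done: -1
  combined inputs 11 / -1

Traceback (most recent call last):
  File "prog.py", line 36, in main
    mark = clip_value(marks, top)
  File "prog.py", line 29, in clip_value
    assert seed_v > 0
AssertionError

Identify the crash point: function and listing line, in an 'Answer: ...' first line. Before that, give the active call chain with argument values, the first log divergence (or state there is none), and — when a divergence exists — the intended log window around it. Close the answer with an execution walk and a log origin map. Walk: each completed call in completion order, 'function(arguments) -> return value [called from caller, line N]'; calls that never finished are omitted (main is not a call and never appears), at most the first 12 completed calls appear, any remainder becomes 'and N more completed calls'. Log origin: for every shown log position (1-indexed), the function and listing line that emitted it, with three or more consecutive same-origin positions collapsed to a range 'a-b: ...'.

Answer: the error was raised in clip_value, line 29.
Core observation: At log position 5 the runs split — shown 'split_margin done: -1', but the working version logs 'split_margin done: 1'.
Call chain: main -> clip_value([4, 0, 8, -5, 7, 5, 11], 8) (called at line 36).
First divergence: position 5; shown 'split_margin done: -1' vs intended 'split_margin done: 1'.
Intended log window:
  3: leaving weigh_samples with 11
  4: split_margin: 7 entries, threshold 8
  5: split_margin done: 1
  6: combined inputs 11 / 1
Execution walk:
  weigh_samples([4, 0, 8, -5, 7, 5, 11]) -> 11  [called from clip_value, line 26]
  split_margin([4, 0, 8, -5, 7, 5, 11], 8) -> -1  [called from clip_value, line 27]
Log line origins:
  1: from main, line 35
  2: from clip_value, line 25
  3: from weigh_samples, line 6
  4: from split_margin, line 10
  5: from split_margin, line 15
  6: from clip_value, line 28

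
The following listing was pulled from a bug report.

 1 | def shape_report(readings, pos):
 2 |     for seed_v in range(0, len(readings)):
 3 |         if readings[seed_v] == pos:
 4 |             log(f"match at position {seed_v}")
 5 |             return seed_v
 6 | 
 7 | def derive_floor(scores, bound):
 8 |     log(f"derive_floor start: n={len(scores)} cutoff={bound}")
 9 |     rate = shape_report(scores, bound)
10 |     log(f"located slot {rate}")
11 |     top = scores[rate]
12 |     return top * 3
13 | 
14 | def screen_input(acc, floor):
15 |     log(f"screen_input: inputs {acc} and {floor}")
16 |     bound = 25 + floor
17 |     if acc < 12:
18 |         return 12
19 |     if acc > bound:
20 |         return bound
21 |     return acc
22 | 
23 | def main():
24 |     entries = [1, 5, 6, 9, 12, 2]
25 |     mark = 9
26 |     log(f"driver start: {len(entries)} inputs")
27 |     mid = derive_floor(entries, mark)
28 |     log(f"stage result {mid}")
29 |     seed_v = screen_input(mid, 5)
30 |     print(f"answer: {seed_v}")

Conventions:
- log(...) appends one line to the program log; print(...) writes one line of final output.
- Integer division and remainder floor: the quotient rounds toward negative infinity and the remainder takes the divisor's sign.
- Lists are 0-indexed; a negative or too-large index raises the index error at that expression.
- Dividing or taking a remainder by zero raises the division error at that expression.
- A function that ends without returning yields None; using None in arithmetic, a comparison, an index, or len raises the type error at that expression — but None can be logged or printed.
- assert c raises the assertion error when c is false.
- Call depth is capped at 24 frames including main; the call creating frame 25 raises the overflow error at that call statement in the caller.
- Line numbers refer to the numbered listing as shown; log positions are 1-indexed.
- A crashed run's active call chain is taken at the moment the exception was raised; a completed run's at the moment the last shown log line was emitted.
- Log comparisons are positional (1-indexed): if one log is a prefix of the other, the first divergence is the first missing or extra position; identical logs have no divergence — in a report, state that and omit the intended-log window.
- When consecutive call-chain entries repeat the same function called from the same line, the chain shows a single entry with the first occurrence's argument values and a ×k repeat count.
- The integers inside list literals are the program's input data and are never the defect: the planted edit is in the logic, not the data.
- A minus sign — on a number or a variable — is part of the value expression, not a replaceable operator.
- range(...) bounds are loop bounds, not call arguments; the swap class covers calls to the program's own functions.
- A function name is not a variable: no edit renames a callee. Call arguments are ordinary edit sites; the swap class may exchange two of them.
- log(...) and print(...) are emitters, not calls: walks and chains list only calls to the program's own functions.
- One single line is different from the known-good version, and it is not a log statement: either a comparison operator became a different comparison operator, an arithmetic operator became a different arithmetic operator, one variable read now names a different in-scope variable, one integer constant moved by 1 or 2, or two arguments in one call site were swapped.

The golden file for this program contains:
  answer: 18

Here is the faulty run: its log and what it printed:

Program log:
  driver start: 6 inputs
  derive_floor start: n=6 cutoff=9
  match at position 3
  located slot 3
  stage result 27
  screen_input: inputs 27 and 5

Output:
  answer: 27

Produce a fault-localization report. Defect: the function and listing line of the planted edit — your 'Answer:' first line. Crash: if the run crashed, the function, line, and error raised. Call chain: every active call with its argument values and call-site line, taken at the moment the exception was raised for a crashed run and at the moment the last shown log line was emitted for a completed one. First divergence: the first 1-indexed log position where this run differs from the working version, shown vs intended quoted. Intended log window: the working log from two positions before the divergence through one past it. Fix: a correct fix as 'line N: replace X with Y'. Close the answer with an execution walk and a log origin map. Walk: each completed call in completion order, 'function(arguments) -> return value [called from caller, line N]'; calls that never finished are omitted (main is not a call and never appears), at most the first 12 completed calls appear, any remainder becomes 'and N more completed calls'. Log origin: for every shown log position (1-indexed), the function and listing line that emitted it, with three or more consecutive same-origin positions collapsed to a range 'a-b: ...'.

Answer: the defect is in derive_floor at line 12.
The tell: Log line 5 is where behavior first shows: 'stage result 27' appears instead of 'stage result 18'.
Call chain: main -> screen_input(27, 5) (called at line 29).
First divergence: position 5 — shown 'stage result 27', intended 'stage result 18'.
Intended log window:
  3: match at position 3
  4: located slot 3
  5: stage result 18
  6: screen_input: inputs 18 and 5
Execution walk:
  shape_report([1, 5, 6, 9, 12, 2], 9) -> 3  [called from derive_floor, line 9]
  derive_floor([1, 5, 6, 9, 12, 2], 9) -> 27  [called from main, line 27]
  screen_input(27, 5) -> 27  [called from main, line 29]
Log origins:
  1 — main, line 26
  2 — derive_floor, line 8
  3 — shape_report, line 4
  4 — derive_floor, line 10
  5 — main, line 28
  6 — screen_input, line 15
A correct fix: line 12: replace `3` with `2`.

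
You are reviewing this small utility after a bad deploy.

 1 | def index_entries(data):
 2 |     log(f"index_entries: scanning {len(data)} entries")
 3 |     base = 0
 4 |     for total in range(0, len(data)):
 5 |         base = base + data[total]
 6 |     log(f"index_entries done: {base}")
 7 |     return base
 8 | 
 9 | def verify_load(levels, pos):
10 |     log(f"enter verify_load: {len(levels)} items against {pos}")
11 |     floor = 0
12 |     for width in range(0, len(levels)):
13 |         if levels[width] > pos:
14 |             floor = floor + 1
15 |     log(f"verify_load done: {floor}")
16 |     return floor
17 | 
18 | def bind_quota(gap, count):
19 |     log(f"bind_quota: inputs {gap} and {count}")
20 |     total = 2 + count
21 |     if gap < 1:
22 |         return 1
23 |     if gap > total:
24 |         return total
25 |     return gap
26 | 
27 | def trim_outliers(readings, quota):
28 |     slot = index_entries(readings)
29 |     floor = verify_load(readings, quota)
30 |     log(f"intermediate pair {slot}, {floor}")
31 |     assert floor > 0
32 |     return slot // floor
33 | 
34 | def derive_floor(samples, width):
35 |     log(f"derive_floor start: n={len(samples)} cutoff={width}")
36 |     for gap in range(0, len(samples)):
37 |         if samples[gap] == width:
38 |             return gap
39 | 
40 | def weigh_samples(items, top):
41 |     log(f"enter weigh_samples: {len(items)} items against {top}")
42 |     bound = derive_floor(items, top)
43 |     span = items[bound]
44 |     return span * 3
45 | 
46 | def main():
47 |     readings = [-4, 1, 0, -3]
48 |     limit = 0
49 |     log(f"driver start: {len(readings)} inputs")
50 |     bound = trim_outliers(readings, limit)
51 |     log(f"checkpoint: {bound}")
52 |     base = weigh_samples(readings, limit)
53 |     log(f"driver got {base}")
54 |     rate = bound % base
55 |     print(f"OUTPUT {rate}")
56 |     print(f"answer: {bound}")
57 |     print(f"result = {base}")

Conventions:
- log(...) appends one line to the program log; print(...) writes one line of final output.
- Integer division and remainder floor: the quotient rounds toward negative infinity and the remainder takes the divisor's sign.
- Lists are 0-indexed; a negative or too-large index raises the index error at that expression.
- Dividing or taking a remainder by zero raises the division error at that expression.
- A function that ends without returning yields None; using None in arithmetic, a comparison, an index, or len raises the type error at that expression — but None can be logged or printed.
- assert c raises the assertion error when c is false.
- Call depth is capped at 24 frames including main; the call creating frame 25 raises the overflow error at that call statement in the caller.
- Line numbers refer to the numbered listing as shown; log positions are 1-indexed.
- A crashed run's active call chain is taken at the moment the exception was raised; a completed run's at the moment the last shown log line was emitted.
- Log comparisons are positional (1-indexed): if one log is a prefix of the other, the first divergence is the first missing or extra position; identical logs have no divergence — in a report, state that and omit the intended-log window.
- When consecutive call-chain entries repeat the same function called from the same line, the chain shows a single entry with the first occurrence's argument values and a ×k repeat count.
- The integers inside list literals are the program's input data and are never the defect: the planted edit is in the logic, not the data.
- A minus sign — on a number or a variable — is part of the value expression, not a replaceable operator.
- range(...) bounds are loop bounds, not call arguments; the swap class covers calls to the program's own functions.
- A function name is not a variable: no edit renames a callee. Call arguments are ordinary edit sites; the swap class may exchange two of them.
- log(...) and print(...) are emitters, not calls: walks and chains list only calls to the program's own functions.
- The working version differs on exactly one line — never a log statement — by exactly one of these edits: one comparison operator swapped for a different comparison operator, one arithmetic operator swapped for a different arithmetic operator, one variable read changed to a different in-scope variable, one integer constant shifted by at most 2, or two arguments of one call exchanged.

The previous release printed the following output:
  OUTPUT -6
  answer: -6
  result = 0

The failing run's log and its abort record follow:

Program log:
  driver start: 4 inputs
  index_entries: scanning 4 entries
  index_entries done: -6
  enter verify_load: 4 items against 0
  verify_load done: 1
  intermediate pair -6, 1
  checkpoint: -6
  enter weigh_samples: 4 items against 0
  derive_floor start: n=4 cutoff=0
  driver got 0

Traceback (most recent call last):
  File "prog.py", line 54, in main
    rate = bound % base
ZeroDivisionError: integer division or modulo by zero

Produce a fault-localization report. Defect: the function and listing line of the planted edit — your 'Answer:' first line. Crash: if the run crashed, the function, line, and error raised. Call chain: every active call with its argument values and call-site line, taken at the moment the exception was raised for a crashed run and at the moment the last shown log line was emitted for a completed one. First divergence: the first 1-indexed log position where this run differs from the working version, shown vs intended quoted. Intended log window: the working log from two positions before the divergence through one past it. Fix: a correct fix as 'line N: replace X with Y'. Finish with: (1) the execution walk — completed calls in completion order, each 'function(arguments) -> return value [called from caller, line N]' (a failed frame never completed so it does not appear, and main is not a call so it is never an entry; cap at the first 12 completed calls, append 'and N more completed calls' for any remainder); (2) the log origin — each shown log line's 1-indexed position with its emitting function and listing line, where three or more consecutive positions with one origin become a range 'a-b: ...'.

Answer: the defect is in main at line 54.
Core observation: The logs agree in full; the defect surfaces as the crash itself.
Crash: main, line 54, ZeroDivisionError.
Call chain: main.
First divergence: none; the two logs match at every position.
Execution walk:
  index_entries([-4, 1, 0, -3]) -> -6  [called from trim_outliers, line 28]
  verify_load([-4, 1, 0, -3], 0) -> 1  [called from trim_outliers, line 29]
  trim_outliers([-4, 1, 0, -3], 0) -> -6  [called from main, line 50]
  derive_floor([-4, 1, 0, -3], 0) -> 2  [called from weigh_samples, line 42]
  weigh_samples([-4, 1, 0, -3], 0) -> 0  [called from main, line 52]
Origin of each log line:
  1: logged in main at line 49
  2: logged in index_entries at line 2
  3: logged in index_entries at line 6
  4: logged in verify_load at line 10
  5: logged in verify_load at line 15
  6: logged in trim_outliers at line 30
  7: logged in main at line 51
  8: logged in weigh_samples at line 41
  9: logged in derive_floor at line 35
  10: logged in main at line 53
A correct fix: line 54: replace `%` with `-`.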